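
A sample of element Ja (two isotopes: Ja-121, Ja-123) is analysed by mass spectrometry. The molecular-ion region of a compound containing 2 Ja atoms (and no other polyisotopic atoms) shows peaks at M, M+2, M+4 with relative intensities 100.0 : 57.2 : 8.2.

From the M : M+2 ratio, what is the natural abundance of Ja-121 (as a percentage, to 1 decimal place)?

Let p = fractional abundance of Ja-121. I(M+2)/I(M) = [C(2,1)·p^1·(1−p)] / p^2 = 2·(1−p)/p = 57.2/100.0 = 0.5720
(1−p)/p = 0.5720/2 = 0.2860  ⇒  p = 1/(1 + 0.2860) = 0.7776
Ja-121: 77.8%, Ja-123: 22.2%.

77.8%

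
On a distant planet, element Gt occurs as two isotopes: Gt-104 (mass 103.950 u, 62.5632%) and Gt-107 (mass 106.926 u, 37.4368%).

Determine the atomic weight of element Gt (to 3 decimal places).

105.064 u

Weight each isotope mass by its fractional abundance: 0.625632 × 103.950 + 0.374368 × 106.926
= 65.0344 + 40.0297 = 105.0641 u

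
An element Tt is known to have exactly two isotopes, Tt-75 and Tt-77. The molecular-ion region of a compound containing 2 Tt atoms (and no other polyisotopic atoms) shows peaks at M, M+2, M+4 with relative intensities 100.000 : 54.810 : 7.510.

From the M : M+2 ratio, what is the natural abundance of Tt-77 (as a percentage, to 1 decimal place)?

21.5%

Write p for the Tt-75 fraction. I(M+2)/I(M) = [C(2,1)·p^1·(1−p)] / p^2 = 2·(1−p)/p = 54.810/100.000 = 0.5481
(1−p)/p = 0.5481/2 = 0.2741  ⇒  p = 1/(1 + 0.2741) = 0.7849
Tt-75: 78.5%, Tt-77: 21.5%.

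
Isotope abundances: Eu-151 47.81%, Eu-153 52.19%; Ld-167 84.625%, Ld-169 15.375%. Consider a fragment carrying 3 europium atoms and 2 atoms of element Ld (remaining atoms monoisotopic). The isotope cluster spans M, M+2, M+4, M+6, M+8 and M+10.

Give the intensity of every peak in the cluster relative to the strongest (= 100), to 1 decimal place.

Europium pattern (n=3): 0.10928391 : 0.3578871 : 0.39067407 : 0.14215492
Element Ld pattern (n=2): 0.71613906 : 0.26022188 : 0.02363906
Convolve the two distributions (both contribute in 2-u steps):
  M: 0.10928391×0.71613906 = 0.078262
  M+2: 0.10928391×0.26022188 + 0.3578871×0.71613906 = 0.284735
  M+4: 0.10928391×0.02363906 + 0.3578871×0.26022188 + 0.39067407×0.71613906 = 0.375490
  M+6: 0.3578871×0.02363906 + 0.39067407×0.26022188 + 0.14215492×0.71613906 = 0.211925
  M+8: 0.39067407×0.02363906 + 0.14215492×0.26022188 = 0.046227
  M+10: 0.14215492×0.02363906 = 0.003360
Scale to base peak (0.375490) = 100: 20.8 : 75.8 : 100.0 : 56.4 : 12.3 : 0.9

20.8 : 75.8 : 100.0 : 56.4 : 12.3 : 0.9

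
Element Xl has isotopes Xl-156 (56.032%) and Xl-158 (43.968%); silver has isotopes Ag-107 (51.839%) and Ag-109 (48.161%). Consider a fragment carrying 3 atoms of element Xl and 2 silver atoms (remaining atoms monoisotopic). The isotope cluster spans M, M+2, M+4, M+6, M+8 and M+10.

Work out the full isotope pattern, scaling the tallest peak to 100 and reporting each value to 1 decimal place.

Element Xl pattern (n=3): 0.17591723 : 0.41412382 : 0.32496067 : 0.08499828
Silver pattern (n=2): 0.26872819 : 0.49932362 : 0.23194819
Convolve the two distributions (both contribute in 2-u steps):
  M: 0.17591723×0.26872819 = 0.047274
  M+2: 0.17591723×0.49932362 + 0.41412382×0.26872819 = 0.199126
  M+4: 0.17591723×0.23194819 + 0.41412382×0.49932362 + 0.32496067×0.26872819 = 0.334912
  M+6: 0.41412382×0.23194819 + 0.32496067×0.49932362 + 0.08499828×0.26872819 = 0.281157
  M+8: 0.32496067×0.23194819 + 0.08499828×0.49932362 = 0.117816
  M+10: 0.08499828×0.23194819 = 0.019715
Scale to base peak (0.334912) = 100: 14.1 : 59.5 : 100.0 : 83.9 : 35.2 : 5.9

14.1 : 59.5 : 100.0 : 83.9 : 35.2 : 5.9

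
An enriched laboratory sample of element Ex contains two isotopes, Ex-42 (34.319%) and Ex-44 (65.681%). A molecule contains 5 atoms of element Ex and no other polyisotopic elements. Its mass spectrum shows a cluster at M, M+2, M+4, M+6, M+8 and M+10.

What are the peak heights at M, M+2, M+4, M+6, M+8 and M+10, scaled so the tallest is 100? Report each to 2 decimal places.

Expanding (0.34319 + 0.65681)^5:
P(M) = 0.34319^5 = 0.004761
P(M+2) = 5 × 0.34319^4 × 0.65681^1 = 0.045556
P(M+4) = 10 × 0.34319^3 × 0.65681^2 = 0.174375
P(M+6) = 10 × 0.34319^2 × 0.65681^3 = 0.333725
P(M+8) = 5 × 0.34319^1 × 0.65681^4 = 0.319348
P(M+10) = 0.65681^5 = 0.122236
The M+6 peak is largest (0.333725); scaling to 100 gives 1.43 : 13.65 : 52.25 : 100.00 : 95.69 : 36.63.

1.43 : 13.65 : 52.25 : 100.00 : 95.69 : 36.63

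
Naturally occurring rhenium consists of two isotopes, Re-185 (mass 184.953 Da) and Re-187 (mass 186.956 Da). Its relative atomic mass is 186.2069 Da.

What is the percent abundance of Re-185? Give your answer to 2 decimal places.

37.40%

With x = fraction of Re-185 (so Re-187 is 1 − x):
184.953·x + 186.956·(1 − x) = 186.2069
(184.953 − 186.956)·x = 186.2069 − 186.956
x = -0.7491 / -2.003 = 0.37399 → 37.40% Re-185, 62.60% Re-187.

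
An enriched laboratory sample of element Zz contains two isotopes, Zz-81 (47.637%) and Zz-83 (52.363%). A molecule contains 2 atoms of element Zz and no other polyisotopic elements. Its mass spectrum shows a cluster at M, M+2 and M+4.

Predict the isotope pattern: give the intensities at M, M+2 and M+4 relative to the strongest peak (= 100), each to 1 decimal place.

45.5 : 100.0 : 55.0

Expanding (0.47637 + 0.52363)^2:
P(M) = 0.47637^2 = 0.226928
P(M+2) = 2 × 0.47637^1 × 0.52363^1 = 0.498883
P(M+4) = 0.52363^2 = 0.274188
The M+2 peak is largest (0.498883); scaling to 100 gives 45.5 : 100.0 : 55.0.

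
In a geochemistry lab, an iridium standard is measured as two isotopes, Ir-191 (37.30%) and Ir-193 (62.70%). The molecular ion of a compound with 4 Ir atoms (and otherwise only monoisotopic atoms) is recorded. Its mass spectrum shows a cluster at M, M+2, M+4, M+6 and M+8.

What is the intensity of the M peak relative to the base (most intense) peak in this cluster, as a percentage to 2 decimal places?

5.26%

Term probabilities: M 0.0194, M+2 0.1302, M+4 0.3282, M+6 0.3678, M+8 0.1546. Base peak = M+6.
P(M+6) = C(4,3) × 0.3730^1 × 0.6270^3 = 4 × 0.3730 × 0.24649188 = 0.367766 (base)
P(M) = C(4,0) × 0.3730^4 × 0.6270^0 = 1 × 0.01935688 × 1.0000 = 0.019357
Relative intensity = 0.019357 / 0.367766 × 100 = 5.26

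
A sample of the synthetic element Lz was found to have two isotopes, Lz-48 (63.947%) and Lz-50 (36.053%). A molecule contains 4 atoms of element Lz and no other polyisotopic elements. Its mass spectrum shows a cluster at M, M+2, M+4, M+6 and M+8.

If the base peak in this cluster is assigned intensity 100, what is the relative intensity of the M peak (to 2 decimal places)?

Binomial terms of (0.63947 + 0.36053)^4: M 0.1672, M+2 0.3771, M+4 0.3189, M+6 0.1199, M+8 0.0169 → M+2 is the base peak.
P(M+2) = C(4,1) × 0.63947^3 × 0.36053^1 = 4 × 0.26149328 × 0.36053 = 0.377105 (base)
P(M) = C(4,0) × 0.63947^4 × 0.36053^0 = 1 × 0.1672171 × 1.0000 = 0.167217
Relative intensity = 0.167217 / 0.377105 × 100 = 44.34

44.34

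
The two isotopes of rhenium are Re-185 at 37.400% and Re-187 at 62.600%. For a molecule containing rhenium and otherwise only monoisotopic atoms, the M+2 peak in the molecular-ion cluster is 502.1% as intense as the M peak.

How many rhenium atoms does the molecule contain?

With n Re atoms, P(M+2)/P(M) = C(n,1)·p^(n−1)q / p^n = n·q/p = n · 0.62600/0.37400.
n = 5.021 × 0.37400/0.62600 = 3.00 ≈ 3

3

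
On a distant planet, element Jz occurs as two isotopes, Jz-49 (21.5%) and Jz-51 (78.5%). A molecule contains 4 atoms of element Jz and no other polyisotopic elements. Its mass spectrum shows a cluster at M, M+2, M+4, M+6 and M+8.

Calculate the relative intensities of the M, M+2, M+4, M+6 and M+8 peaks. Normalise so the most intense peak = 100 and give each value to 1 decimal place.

0.5 : 7.5 : 41.1 : 100.0 : 91.3

Expanding (0.215 + 0.785)^4:
P(M) = 0.215^4 = 0.002137
P(M+2) = 4 × 0.215^3 × 0.785^1 = 0.031206
P(M+4) = 6 × 0.215^2 × 0.785^2 = 0.170910
P(M+6) = 4 × 0.215^1 × 0.785^3 = 0.416013
P(M+8) = 0.785^4 = 0.379733
The M+6 peak is largest (0.416013); scaling to 100 gives 0.5 : 7.5 : 41.1 : 100.0 : 91.3.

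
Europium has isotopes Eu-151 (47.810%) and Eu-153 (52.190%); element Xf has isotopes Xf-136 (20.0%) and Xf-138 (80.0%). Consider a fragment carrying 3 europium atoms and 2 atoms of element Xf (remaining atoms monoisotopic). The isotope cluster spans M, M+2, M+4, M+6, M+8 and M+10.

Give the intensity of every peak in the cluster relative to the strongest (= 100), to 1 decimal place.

1.2 : 13.7 : 55.6 : 100.0 : 82.1 : 25.3

Europium pattern (n=3): 0.10928391 : 0.3578871 : 0.39067407 : 0.14215492
Element Xf pattern (n=2): 0.0400 : 0.3200 : 0.6400
Convolve the two distributions (both contribute in 2-u steps):
  M: 0.10928391×0.0400 = 0.004371
  M+2: 0.10928391×0.3200 + 0.3578871×0.0400 = 0.049286
  M+4: 0.10928391×0.6400 + 0.3578871×0.3200 + 0.39067407×0.0400 = 0.200093
  M+6: 0.3578871×0.6400 + 0.39067407×0.3200 + 0.14215492×0.0400 = 0.359750
  M+8: 0.39067407×0.6400 + 0.14215492×0.3200 = 0.295521
  M+10: 0.14215492×0.6400 = 0.090979
Scale to base peak (0.359750) = 100: 1.2 : 13.7 : 55.6 : 100.0 : 82.1 : 25.3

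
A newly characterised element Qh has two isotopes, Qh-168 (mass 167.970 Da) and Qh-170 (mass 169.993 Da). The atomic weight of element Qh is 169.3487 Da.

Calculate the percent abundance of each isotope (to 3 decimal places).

Qh-168: 31.849%, Qh-170: 68.151%

With x = fraction of Qh-168 (so Qh-170 is 1 − x):
167.970·x + 169.993·(1 − x) = 169.3487
(167.970 − 169.993)·x = 169.3487 − 169.993
x = -0.6443 / -2.023 = 0.31849 → 31.849% Qh-168, 68.151% Qh-170.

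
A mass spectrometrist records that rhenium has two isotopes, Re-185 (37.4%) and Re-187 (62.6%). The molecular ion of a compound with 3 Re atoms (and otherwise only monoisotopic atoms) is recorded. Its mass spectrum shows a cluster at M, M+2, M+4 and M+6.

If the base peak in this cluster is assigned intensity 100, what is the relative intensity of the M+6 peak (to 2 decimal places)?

Binomial terms of (0.374 + 0.626)^3: M 0.0523, M+2 0.2627, M+4 0.4397, M+6 0.2453 → M+4 is the base peak.
P(M+4) = C(3,2) × 0.374^1 × 0.626^2 = 3 × 0.3740 × 0.391876 = 0.439685 (base)
P(M+6) = C(3,3) × 0.374^0 × 0.626^3 = 1 × 1.0000 × 0.24531438 = 0.245314
Relative intensity = 0.245314 / 0.439685 × 100 = 55.79

55.79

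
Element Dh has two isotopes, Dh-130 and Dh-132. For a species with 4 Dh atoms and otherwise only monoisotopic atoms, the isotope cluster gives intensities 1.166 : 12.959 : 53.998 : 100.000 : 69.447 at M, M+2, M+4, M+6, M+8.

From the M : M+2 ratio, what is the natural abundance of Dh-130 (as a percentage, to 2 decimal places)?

26.47%

If p is the fraction of Dh that is Dh-130, then I(M+2)/I(M) = [C(4,1)·p^3·(1−p)] / p^4 = 4·(1−p)/p = 12.959/1.166 = 11.1141
(1−p)/p = 11.1141/4 = 2.7785  ⇒  p = 1/(1 + 2.7785) = 0.2647
Dh-130: 26.47%, Dh-132: 73.53%.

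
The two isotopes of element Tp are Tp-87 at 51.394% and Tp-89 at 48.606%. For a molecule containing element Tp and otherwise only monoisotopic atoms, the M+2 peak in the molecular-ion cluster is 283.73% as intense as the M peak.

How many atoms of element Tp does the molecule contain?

3

The M+2/M ratio from n Tp atoms is n · q/p = n · 0.48606/0.51394.
n = 2.8373 × 0.51394/0.48606 = 3.00 ≈ 3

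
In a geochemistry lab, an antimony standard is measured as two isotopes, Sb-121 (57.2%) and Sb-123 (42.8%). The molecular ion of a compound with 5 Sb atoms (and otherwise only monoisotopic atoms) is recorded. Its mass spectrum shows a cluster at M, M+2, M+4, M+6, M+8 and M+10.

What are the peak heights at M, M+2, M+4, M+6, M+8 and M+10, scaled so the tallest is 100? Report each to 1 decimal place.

17.9 : 66.8 : 100.0 : 74.8 : 28.0 : 4.2

Expanding (0.572 + 0.428)^5:
P(M) = 0.572^5 = 0.061232
P(M+2) = 5 × 0.572^4 × 0.428^1 = 0.229086
P(M+4) = 10 × 0.572^3 × 0.428^2 = 0.342827
P(M+6) = 10 × 0.572^2 × 0.428^3 = 0.256521
P(M+8) = 5 × 0.572^1 × 0.428^4 = 0.095971
P(M+10) = 0.428^5 = 0.014362
The M+4 peak is largest (0.342827); scaling to 100 gives 17.9 : 66.8 : 100.0 : 74.8 : 28.0 : 4.2.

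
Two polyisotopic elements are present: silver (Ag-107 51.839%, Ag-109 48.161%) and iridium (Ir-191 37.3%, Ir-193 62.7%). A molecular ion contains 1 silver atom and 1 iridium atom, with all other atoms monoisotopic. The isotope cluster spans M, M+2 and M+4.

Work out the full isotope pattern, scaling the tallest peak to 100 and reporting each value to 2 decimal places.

38.31 : 100.00 : 59.83

Silver pattern (n=1): 0.51839 : 0.48161
Iridium pattern (n=1): 0.3730 : 0.6270
Convolve the two distributions (both contribute in 2-u steps):
  M: 0.51839×0.3730 = 0.193359
  M+2: 0.51839×0.6270 + 0.48161×0.3730 = 0.504671
  M+4: 0.48161×0.6270 = 0.301969
Scale to base peak (0.504671) = 100: 38.31 : 100.00 : 59.83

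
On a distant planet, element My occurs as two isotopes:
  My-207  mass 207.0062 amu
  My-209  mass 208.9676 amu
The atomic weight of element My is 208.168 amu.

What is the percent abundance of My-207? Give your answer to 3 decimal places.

40.767%

Writing the weighted mean with unknown fraction x of My-207:
207.0062·x + 208.9676·(1 − x) = 208.168
(207.0062 − 208.9676)·x = 208.168 − 208.9676
x = -0.7996 / -1.9614 = 0.40767 → 40.767% My-207, 59.233% My-209.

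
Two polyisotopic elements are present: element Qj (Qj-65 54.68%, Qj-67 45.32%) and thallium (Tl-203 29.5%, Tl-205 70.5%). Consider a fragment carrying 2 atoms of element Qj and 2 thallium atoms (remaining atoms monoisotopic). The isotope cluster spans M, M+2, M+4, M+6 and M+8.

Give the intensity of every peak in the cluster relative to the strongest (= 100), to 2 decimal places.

Element Qj pattern (n=2): 0.29899024 : 0.49561952 : 0.20539024
Thallium pattern (n=2): 0.087025 : 0.41595 : 0.497025
Convolve the two distributions (both contribute in 2-u steps):
  M: 0.29899024×0.087025 = 0.026020
  M+2: 0.29899024×0.41595 + 0.49561952×0.087025 = 0.167496
  M+4: 0.29899024×0.497025 + 0.49561952×0.41595 + 0.20539024×0.087025 = 0.372633
  M+6: 0.49561952×0.497025 + 0.20539024×0.41595 = 0.331767
  M+8: 0.20539024×0.497025 = 0.102084
Scale to base peak (0.372633) = 100: 6.98 : 44.95 : 100.00 : 89.03 : 27.40

6.98 : 44.95 : 100.00 : 89.03 : 27.40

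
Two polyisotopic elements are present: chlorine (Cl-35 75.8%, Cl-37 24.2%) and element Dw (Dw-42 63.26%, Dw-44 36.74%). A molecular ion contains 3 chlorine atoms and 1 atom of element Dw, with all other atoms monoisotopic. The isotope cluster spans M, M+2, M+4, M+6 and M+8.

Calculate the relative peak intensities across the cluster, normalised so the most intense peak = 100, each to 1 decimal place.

65.0 : 100.0 : 56.0 : 13.7 : 1.2

Chlorine pattern (n=3): 0.43551951 : 0.41713346 : 0.13317454 : 0.01417249
Element Dw pattern (n=1): 0.6326 : 0.3674
Convolve the two distributions (both contribute in 2-u steps):
  M: 0.43551951×0.6326 = 0.275510
  M+2: 0.43551951×0.3674 + 0.41713346×0.6326 = 0.423888
  M+4: 0.41713346×0.3674 + 0.13317454×0.6326 = 0.237501
  M+6: 0.13317454×0.3674 + 0.01417249×0.6326 = 0.057894
  M+8: 0.01417249×0.3674 = 0.005207
Scale to base peak (0.423888) = 100: 65.0 : 100.0 : 56.0 : 13.7 : 1.2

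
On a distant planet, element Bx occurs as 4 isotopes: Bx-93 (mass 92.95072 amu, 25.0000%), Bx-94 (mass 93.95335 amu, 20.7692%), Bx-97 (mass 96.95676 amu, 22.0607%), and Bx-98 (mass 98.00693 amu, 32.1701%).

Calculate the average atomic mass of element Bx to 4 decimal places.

Weight each isotope mass by its fractional abundance: 0.250000 × 92.95072 + 0.207692 × 93.95335 + 0.220607 × 96.95676 + 0.321701 × 98.00693
= 23.237680 + 19.513359 + 21.389340 + 31.528927 = 95.669306 amu

95.6693 amu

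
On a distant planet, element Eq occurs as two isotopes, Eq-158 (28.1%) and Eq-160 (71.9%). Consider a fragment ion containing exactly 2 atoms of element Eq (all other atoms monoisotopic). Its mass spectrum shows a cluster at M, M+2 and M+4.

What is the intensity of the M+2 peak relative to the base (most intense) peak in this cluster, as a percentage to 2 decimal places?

Term probabilities: M 0.0790, M+2 0.4041, M+4 0.5170. Base peak = M+4.
P(M+4) = C(2,2) × 0.281^0 × 0.719^2 = 1 × 1.0000 × 0.516961 = 0.516961 (base)
P(M+2) = C(2,1) × 0.281^1 × 0.719^1 = 2 × 0.2810 × 0.7190 = 0.404078
Relative intensity = 0.404078 / 0.516961 × 100 = 78.16

78.16%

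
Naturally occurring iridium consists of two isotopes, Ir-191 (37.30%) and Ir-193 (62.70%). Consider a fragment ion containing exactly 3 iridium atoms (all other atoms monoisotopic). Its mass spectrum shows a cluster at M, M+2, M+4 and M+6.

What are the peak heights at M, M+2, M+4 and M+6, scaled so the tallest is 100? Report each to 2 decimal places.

11.80 : 59.49 : 100.00 : 56.03

The 3 Ir atoms are independent, so intensities follow the terms of (0.3730 + 0.6270)^3.
P(M) = 0.3730^3 = 0.051895
P(M+2) = 3 × 0.3730^2 × 0.6270^1 = 0.261702
P(M+4) = 3 × 0.3730^1 × 0.6270^2 = 0.439911
P(M+6) = 0.6270^3 = 0.246492
The M+4 peak is largest (0.439911); scaling to 100 gives 11.80 : 59.49 : 100.00 : 56.03.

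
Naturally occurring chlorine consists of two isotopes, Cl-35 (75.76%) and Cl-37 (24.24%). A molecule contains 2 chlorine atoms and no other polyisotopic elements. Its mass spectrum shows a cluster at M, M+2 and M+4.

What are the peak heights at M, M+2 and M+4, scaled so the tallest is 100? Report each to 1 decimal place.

The 2 Cl atoms are independent, so intensities follow the terms of (0.7576 + 0.2424)^2.
P(M) = 0.7576^2 = 0.573958
P(M+2) = 2 × 0.7576^1 × 0.2424^1 = 0.367284
P(M+4) = 0.2424^2 = 0.058758
The M peak is largest (0.573958); scaling to 100 gives 100.0 : 64.0 : 10.2.

100.0 : 64.0 : 10.2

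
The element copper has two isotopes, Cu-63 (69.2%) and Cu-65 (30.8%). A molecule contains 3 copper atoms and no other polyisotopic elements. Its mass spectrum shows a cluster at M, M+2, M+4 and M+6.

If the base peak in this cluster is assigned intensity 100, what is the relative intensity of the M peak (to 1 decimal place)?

74.9

Term probabilities: M 0.3314, M+2 0.4425, M+4 0.1969, M+6 0.0292. Base peak = M+2.
P(M+2) = C(3,1) × 0.692^2 × 0.308^1 = 3 × 0.478864 × 0.3080 = 0.442470 (base)
P(M) = C(3,0) × 0.692^3 × 0.308^0 = 1 × 0.33137389 × 1.0000 = 0.331374
Relative intensity = 0.331374 / 0.442470 × 100 = 74.9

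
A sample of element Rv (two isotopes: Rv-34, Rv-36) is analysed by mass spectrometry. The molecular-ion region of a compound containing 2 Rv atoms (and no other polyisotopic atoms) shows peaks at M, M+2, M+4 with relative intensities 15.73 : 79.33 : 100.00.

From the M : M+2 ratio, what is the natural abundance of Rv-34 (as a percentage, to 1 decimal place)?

Write p for the Rv-34 fraction. I(M+2)/I(M) = [C(2,1)·p^1·(1−p)] / p^2 = 2·(1−p)/p = 79.33/15.73 = 5.0432
(1−p)/p = 5.0432/2 = 2.5216  ⇒  p = 1/(1 + 2.5216) = 0.2840
Rv-34: 28.4%, Rv-36: 71.6%.

28.4%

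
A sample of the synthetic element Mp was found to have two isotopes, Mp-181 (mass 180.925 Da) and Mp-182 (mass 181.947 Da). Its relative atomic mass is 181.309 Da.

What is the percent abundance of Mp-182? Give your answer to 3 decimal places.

Let x be the fractional abundance of Mp-181; then Mp-182 has abundance 1 − x.
180.925·x + 181.947·(1 − x) = 181.309
(180.925 − 181.947)·x = 181.309 − 181.947
x = -0.638 / -1.022 = 0.62427 → 62.427% Mp-181, 37.573% Mp-182.

37.573%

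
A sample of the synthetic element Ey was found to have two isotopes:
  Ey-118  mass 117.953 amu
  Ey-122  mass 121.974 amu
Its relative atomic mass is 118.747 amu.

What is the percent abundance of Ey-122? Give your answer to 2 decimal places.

19.75%

Let x be the fractional abundance of Ey-118; then Ey-122 has abundance 1 − x.
117.953·x + 121.974·(1 − x) = 118.747
(117.953 − 121.974)·x = 118.747 − 121.974
x = -3.227 / -4.021 = 0.80254 → 80.25% Ey-118, 19.75% Ey-122.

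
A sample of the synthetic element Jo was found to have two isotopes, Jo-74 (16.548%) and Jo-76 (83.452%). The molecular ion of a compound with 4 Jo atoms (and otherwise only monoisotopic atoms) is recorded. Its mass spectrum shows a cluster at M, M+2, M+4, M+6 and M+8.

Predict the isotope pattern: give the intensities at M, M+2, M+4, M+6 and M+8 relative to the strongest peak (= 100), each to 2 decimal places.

Each Jo atom is independently Jo-74 (p = 0.16548) or Jo-76 (q = 0.83452); the cluster is the binomial expansion (p + q)^4.
P(M) = 0.16548^4 = 0.000750
P(M+2) = 4 × 0.16548^3 × 0.83452^1 = 0.015126
P(M+4) = 6 × 0.16548^2 × 0.83452^2 = 0.114424
P(M+6) = 4 × 0.16548^1 × 0.83452^3 = 0.384694
P(M+8) = 0.83452^4 = 0.485006
The M+8 peak is largest (0.485006); scaling to 100 gives 0.15 : 3.12 : 23.59 : 79.32 : 100.00.

0.15 : 3.12 : 23.59 : 79.32 : 100.00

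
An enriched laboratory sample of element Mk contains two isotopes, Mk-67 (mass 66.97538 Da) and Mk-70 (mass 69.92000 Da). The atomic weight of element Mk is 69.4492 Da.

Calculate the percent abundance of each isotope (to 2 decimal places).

Mk-67: 15.99%, Mk-70: 84.01%

Let x be the fractional abundance of Mk-67; then Mk-70 has abundance 1 − x.
66.97538·x + 69.92000·(1 − x) = 69.4492
(66.97538 − 69.92000)·x = 69.4492 − 69.92000
x = -0.47080 / -2.94462 = 0.15988 → 15.99% Mk-67, 84.01% Mk-70.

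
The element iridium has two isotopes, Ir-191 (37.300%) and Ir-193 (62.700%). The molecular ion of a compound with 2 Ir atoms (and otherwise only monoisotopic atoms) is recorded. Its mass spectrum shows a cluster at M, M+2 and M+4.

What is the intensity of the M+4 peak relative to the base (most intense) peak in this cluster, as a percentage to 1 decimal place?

Binomial terms of (0.37300 + 0.62700)^2: M 0.1391, M+2 0.4677, M+4 0.3931 → M+2 is the base peak.
P(M+2) = C(2,1) × 0.37300^1 × 0.62700^1 = 2 × 0.3730 × 0.6270 = 0.467742 (base)
P(M+4) = C(2,2) × 0.37300^0 × 0.62700^2 = 1 × 1.0000 × 0.393129 = 0.393129
Relative intensity = 0.393129 / 0.467742 × 100 = 84.0

84.0%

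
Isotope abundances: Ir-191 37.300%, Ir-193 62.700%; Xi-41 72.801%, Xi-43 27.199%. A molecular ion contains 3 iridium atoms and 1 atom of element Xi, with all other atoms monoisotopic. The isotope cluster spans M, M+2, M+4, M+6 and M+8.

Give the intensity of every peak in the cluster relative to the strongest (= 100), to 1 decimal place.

Iridium pattern (n=3): 0.05189512 : 0.26170165 : 0.43991135 : 0.24649188
Element Xi pattern (n=1): 0.72801 : 0.27199
Convolve the two distributions (both contribute in 2-u steps):
  M: 0.05189512×0.72801 = 0.037780
  M+2: 0.05189512×0.27199 + 0.26170165×0.72801 = 0.204636
  M+4: 0.26170165×0.27199 + 0.43991135×0.72801 = 0.391440
  M+6: 0.43991135×0.27199 + 0.24649188×0.72801 = 0.299100
  M+8: 0.24649188×0.27199 = 0.067043
Scale to base peak (0.391440) = 100: 9.7 : 52.3 : 100.0 : 76.4 : 17.1

9.7 : 52.3 : 100.0 : 76.4 : 17.1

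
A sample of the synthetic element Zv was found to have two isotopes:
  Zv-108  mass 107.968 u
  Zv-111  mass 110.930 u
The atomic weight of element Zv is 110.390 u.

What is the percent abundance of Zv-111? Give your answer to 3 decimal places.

81.769%

Writing the weighted mean with unknown fraction x of Zv-108:
107.968·x + 110.930·(1 − x) = 110.390
(107.968 − 110.930)·x = 110.390 − 110.930
x = -0.540 / -2.962 = 0.18231 → 18.231% Zv-108, 81.769% Zv-111.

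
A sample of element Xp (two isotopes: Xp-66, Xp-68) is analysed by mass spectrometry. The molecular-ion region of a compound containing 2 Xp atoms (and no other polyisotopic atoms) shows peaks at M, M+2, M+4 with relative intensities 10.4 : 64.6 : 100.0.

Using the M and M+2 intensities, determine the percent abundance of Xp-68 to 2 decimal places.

Write p for the Xp-66 fraction. I(M+2)/I(M) = [C(2,1)·p^1·(1−p)] / p^2 = 2·(1−p)/p = 64.6/10.4 = 6.2115
(1−p)/p = 6.2115/2 = 3.1058  ⇒  p = 1/(1 + 3.1058) = 0.2436
Xp-66: 24.36%, Xp-68: 75.64%.

75.64%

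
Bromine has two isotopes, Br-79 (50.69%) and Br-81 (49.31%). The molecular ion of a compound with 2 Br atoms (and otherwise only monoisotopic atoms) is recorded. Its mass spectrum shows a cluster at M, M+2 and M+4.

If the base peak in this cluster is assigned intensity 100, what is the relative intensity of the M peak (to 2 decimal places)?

51.40

(0.5069 + 0.4931)^2 gives M 0.2569, M+2 0.4999, M+4 0.2431; the largest is M+2.
P(M+2) = C(2,1) × 0.5069^1 × 0.4931^1 = 2 × 0.5069 × 0.4931 = 0.499905 (base)
P(M) = C(2,0) × 0.5069^2 × 0.4931^0 = 1 × 0.25694761 × 1.0000 = 0.256948
Relative intensity = 0.256948 / 0.499905 × 100 = 51.40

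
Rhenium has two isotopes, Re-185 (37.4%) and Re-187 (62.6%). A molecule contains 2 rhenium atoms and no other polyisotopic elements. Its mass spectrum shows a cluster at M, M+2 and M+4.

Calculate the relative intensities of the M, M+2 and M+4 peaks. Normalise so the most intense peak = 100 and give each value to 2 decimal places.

The 2 Re atoms are independent, so intensities follow the terms of (0.374 + 0.626)^2.
P(M) = 0.374^2 = 0.139876
P(M+2) = 2 × 0.374^1 × 0.626^1 = 0.468248
P(M+4) = 0.626^2 = 0.391876
The M+2 peak is largest (0.468248); scaling to 100 gives 29.87 : 100.00 : 83.69.

29.87 : 100.00 : 83.69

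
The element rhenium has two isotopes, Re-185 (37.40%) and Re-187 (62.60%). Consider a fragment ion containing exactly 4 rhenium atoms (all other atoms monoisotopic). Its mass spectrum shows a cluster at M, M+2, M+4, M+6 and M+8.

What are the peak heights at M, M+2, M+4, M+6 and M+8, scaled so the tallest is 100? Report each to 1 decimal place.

The 4 Re atoms are independent, so intensities follow the terms of (0.3740 + 0.6260)^4.
P(M) = 0.3740^4 = 0.019565
P(M+2) = 4 × 0.3740^3 × 0.6260^1 = 0.130993
P(M+4) = 6 × 0.3740^2 × 0.6260^2 = 0.328884
P(M+6) = 4 × 0.3740^1 × 0.6260^3 = 0.366990
P(M+8) = 0.6260^4 = 0.153567
The M+6 peak is largest (0.366990); scaling to 100 gives 5.3 : 35.7 : 89.6 : 100.0 : 41.8.

5.3 : 35.7 : 89.6 : 100.0 : 41.8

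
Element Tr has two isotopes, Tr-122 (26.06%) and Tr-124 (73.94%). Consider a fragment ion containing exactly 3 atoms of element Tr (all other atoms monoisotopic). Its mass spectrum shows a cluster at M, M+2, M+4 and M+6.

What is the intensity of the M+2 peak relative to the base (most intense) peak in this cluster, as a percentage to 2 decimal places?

(0.2606 + 0.7394)^3 gives M 0.0177, M+2 0.1506, M+4 0.4274, M+6 0.4042; the largest is M+4.
P(M+4) = C(3,2) × 0.2606^1 × 0.7394^2 = 3 × 0.2606 × 0.54671236 = 0.427420 (base)
P(M+2) = C(3,1) × 0.2606^2 × 0.7394^1 = 3 × 0.06791236 × 0.7394 = 0.150643
Relative intensity = 0.150643 / 0.427420 × 100 = 35.24

35.24%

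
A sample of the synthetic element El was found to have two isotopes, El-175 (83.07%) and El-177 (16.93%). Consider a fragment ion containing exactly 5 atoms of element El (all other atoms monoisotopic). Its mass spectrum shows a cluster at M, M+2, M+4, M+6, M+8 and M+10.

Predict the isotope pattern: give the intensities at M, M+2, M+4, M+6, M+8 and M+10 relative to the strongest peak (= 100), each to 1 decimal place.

98.1 : 100.0 : 40.8 : 8.3 : 0.8 : 0.0

Each El atom is independently El-175 (p = 0.8307) or El-177 (q = 0.1693); the cluster is the binomial expansion (p + q)^5.
P(M) = 0.8307^5 = 0.395568
P(M+2) = 5 × 0.8307^4 × 0.1693^1 = 0.403092
P(M+4) = 10 × 0.8307^3 × 0.1693^2 = 0.164303
P(M+6) = 10 × 0.8307^2 × 0.1693^3 = 0.033486
P(M+8) = 5 × 0.8307^1 × 0.1693^4 = 0.003412
P(M+10) = 0.1693^5 = 0.000139
The M+2 peak is largest (0.403092); scaling to 100 gives 98.1 : 100.0 : 40.8 : 8.3 : 0.8 : 0.0.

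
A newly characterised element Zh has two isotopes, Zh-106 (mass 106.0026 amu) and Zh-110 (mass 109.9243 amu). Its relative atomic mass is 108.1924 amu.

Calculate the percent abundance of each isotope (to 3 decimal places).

With x = fraction of Zh-106 (so Zh-110 is 1 − x):
106.0026·x + 109.9243·(1 − x) = 108.1924
(106.0026 − 109.9243)·x = 108.1924 − 109.9243
x = -1.7319 / -3.9217 = 0.44162 → 44.162% Zh-106, 55.838% Zh-110.

Zh-106: 44.162%, Zh-110: 55.838%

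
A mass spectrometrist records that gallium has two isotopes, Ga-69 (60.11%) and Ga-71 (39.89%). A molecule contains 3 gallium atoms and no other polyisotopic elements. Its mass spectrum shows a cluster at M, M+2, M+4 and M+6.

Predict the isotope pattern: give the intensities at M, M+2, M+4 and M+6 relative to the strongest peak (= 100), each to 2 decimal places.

Expanding (0.6011 + 0.3989)^3:
P(M) = 0.6011^3 = 0.217190
P(M+2) = 3 × 0.6011^2 × 0.3989^1 = 0.432393
P(M+4) = 3 × 0.6011^1 × 0.3989^2 = 0.286943
P(M+6) = 0.3989^3 = 0.063473
The M+2 peak is largest (0.432393); scaling to 100 gives 50.23 : 100.00 : 66.36 : 14.68.

50.23 : 100.00 : 66.36 : 14.68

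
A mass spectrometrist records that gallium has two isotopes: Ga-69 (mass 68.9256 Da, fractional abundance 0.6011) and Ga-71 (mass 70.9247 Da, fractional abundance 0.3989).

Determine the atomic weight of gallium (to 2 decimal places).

The abundance-weighted mean is 0.6011 × 68.9256 + 0.3989 × 70.9247
= 41.43118 + 28.29186 = 69.72304 Da

69.72 Da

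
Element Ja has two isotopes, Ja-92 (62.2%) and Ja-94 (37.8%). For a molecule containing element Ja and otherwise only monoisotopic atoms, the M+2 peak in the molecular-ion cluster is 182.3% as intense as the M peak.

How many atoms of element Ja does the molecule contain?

For n independent Ja atoms, I(M+2)/I(M) = n · (abundance Ja-94) / (abundance Ja-92) = n · 0.378/0.622.
n = 1.823 × 0.622/0.378 = 3.00 ≈ 3

3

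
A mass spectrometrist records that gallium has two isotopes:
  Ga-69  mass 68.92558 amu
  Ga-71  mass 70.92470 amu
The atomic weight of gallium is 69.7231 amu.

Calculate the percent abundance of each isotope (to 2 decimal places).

Let x be the fractional abundance of Ga-69; then Ga-71 has abundance 1 − x.
68.92558·x + 70.92470·(1 − x) = 69.7231
(68.92558 − 70.92470)·x = 69.7231 − 70.92470
x = -1.20160 / -1.99912 = 0.60106 → 60.11% Ga-69, 39.89% Ga-71.

Ga-69: 60.11%, Ga-71: 39.89%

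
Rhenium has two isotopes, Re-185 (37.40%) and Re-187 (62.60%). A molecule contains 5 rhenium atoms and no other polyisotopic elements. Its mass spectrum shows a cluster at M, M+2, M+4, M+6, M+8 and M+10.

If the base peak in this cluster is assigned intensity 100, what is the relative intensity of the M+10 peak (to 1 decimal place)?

Term probabilities: M 0.0073, M+2 0.0612, M+4 0.2050, M+6 0.3431, M+8 0.2872, M+10 0.0961. Base peak = M+6.
P(M+6) = C(5,3) × 0.3740^2 × 0.6260^3 = 10 × 0.139876 × 0.24531438 = 0.343136 (base)
P(M+10) = C(5,5) × 0.3740^0 × 0.6260^5 = 1 × 1.0000 × 0.09613282 = 0.096133
Relative intensity = 0.096133 / 0.343136 × 100 = 28.0

28.0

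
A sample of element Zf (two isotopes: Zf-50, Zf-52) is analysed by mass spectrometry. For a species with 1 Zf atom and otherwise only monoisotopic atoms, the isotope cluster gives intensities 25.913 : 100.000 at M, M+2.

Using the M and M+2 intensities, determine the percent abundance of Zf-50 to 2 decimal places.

Let p = fractional abundance of Zf-50. I(M+2)/I(M) = [C(1,1)·p^0·(1−p)] / p^1 = 1·(1−p)/p = 100.000/25.913 = 3.8591
(1−p)/p = 3.8591/1 = 3.8591  ⇒  p = 1/(1 + 3.8591) = 0.2058
Zf-50: 20.58%, Zf-52: 79.42%.

20.58%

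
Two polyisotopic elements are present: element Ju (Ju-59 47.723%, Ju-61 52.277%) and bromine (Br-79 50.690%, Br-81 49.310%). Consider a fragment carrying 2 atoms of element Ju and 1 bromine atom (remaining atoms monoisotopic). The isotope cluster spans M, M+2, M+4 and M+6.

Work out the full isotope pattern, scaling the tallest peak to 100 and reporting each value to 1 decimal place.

Element Ju pattern (n=2): 0.22774847 : 0.49896305 : 0.27328847
Bromine pattern (n=1): 0.5069 : 0.4931
Convolve the two distributions (both contribute in 2-u steps):
  M: 0.22774847×0.5069 = 0.115446
  M+2: 0.22774847×0.4931 + 0.49896305×0.5069 = 0.365227
  M+4: 0.49896305×0.4931 + 0.27328847×0.5069 = 0.384569
  M+6: 0.27328847×0.4931 = 0.134759
Scale to base peak (0.384569) = 100: 30.0 : 95.0 : 100.0 : 35.0

30.0 : 95.0 : 100.0 : 35.0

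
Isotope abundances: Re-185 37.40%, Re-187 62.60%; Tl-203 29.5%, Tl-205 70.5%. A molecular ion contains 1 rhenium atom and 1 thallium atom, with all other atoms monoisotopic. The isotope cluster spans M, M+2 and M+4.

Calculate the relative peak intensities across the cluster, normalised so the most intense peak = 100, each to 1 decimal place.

24.6 : 100.0 : 98.4

Rhenium pattern (n=1): 0.3740 : 0.6260
Thallium pattern (n=1): 0.2950 : 0.7050
Convolve the two distributions (both contribute in 2-u steps):
  M: 0.3740×0.2950 = 0.110330
  M+2: 0.3740×0.7050 + 0.6260×0.2950 = 0.448340
  M+4: 0.6260×0.7050 = 0.441330
Scale to base peak (0.448340) = 100: 24.6 : 100.0 : 98.4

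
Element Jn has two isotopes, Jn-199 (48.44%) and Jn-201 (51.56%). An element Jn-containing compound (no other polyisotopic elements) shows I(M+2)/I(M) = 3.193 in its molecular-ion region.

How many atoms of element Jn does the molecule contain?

For n independent Jn atoms, I(M+2)/I(M) = n · (abundance Jn-201) / (abundance Jn-199) = n · 0.5156/0.4844.
n = 3.193 × 0.4844/0.5156 = 3.00 ≈ 3

3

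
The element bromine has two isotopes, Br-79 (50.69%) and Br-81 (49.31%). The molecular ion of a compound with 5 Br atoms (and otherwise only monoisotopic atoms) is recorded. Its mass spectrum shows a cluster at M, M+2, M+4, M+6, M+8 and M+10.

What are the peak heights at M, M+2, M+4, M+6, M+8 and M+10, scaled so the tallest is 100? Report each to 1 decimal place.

10.6 : 51.4 : 100.0 : 97.3 : 47.3 : 9.2

Each Br atom is independently Br-79 (p = 0.5069) or Br-81 (q = 0.4931); the cluster is the binomial expansion (p + q)^5.
P(M) = 0.5069^5 = 0.033467
P(M+2) = 5 × 0.5069^4 × 0.4931^1 = 0.162777
P(M+4) = 10 × 0.5069^3 × 0.4931^2 = 0.316692
P(M+6) = 10 × 0.5069^2 × 0.4931^3 = 0.308070
P(M+8) = 5 × 0.5069^1 × 0.4931^4 = 0.149842
P(M+10) = 0.4931^5 = 0.029152
The M+4 peak is largest (0.316692); scaling to 100 gives 10.6 : 51.4 : 100.0 : 97.3 : 47.3 : 9.2.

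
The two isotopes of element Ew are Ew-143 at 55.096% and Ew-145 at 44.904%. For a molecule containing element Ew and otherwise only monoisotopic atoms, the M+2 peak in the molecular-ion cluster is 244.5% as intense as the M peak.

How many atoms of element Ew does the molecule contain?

The M+2/M ratio from n Ew atoms is n · q/p = n · 0.44904/0.55096.
n = 2.445 × 0.55096/0.44904 = 3.00 ≈ 3

3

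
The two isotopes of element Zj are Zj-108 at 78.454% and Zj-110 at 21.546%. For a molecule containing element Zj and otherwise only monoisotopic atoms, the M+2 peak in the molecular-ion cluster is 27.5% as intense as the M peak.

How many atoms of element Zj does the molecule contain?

1

For n independent Zj atoms, I(M+2)/I(M) = n · (abundance Zj-110) / (abundance Zj-108) = n · 0.21546/0.78454.
n = 0.275 × 0.78454/0.21546 = 1.00 ≈ 1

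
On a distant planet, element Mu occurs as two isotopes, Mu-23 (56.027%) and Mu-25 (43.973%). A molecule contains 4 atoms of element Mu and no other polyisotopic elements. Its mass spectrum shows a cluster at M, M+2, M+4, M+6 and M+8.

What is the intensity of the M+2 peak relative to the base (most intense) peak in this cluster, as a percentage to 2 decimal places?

84.94%

(0.56027 + 0.43973)^4 gives M 0.0985, M+2 0.3093, M+4 0.3642, M+6 0.1906, M+8 0.0374; the largest is M+4.
P(M+4) = C(4,2) × 0.56027^2 × 0.43973^2 = 6 × 0.31390247 × 0.19336247 = 0.364182 (base)
P(M+2) = C(4,1) × 0.56027^3 × 0.43973^1 = 4 × 0.17587014 × 0.43973 = 0.309342
Relative intensity = 0.309342 / 0.364182 × 100 = 84.94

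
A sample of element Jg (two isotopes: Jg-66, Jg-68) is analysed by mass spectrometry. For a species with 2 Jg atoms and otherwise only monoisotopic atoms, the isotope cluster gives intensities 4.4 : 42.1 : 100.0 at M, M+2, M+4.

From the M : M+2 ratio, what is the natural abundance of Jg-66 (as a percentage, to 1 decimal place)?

17.3%

Write p for the Jg-66 fraction. I(M+2)/I(M) = [C(2,1)·p^1·(1−p)] / p^2 = 2·(1−p)/p = 42.1/4.4 = 9.5682
(1−p)/p = 9.5682/2 = 4.7841  ⇒  p = 1/(1 + 4.7841) = 0.1729
Jg-66: 17.3%, Jg-68: 82.7%.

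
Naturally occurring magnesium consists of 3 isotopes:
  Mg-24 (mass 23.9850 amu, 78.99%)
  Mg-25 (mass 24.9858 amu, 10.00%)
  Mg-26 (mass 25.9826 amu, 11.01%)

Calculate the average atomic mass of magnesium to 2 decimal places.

The abundance-weighted mean is 0.7899 × 23.9850 + 0.1000 × 24.9858 + 0.1101 × 25.9826
= 18.94575 + 2.49858 + 2.86068 = 24.30501 amu

24.31 amu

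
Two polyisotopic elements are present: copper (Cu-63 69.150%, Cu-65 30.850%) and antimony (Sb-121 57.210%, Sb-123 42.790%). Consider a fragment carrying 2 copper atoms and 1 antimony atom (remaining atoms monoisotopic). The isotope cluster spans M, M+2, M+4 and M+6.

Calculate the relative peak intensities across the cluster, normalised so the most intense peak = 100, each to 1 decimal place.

61.0 : 100.0 : 52.8 : 9.1

Copper pattern (n=2): 0.47817225 : 0.4266555 : 0.09517225
Antimony pattern (n=1): 0.5721 : 0.4279
Convolve the two distributions (both contribute in 2-u steps):
  M: 0.47817225×0.5721 = 0.273562
  M+2: 0.47817225×0.4279 + 0.4266555×0.5721 = 0.448700
  M+4: 0.4266555×0.4279 + 0.09517225×0.5721 = 0.237014
  M+6: 0.09517225×0.4279 = 0.040724
Scale to base peak (0.448700) = 100: 61.0 : 100.0 : 52.8 : 9.1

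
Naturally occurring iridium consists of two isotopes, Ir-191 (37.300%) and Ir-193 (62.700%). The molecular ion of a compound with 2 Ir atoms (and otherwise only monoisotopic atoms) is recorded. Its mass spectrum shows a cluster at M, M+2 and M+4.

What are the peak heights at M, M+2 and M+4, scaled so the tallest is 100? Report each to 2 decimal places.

29.74 : 100.00 : 84.05

The 2 Ir atoms are independent, so intensities follow the terms of (0.37300 + 0.62700)^2.
P(M) = 0.37300^2 = 0.139129
P(M+2) = 2 × 0.37300^1 × 0.62700^1 = 0.467742
P(M+4) = 0.62700^2 = 0.393129
The M+2 peak is largest (0.467742); scaling to 100 gives 29.74 : 100.00 : 84.05.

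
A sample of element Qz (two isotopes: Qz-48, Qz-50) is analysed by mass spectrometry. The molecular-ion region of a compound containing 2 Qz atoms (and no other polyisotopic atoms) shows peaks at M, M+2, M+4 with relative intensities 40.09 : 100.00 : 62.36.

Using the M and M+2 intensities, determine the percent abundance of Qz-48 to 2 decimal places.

Let p = fractional abundance of Qz-48. I(M+2)/I(M) = [C(2,1)·p^1·(1−p)] / p^2 = 2·(1−p)/p = 100.00/40.09 = 2.4944
(1−p)/p = 2.4944/2 = 1.2472  ⇒  p = 1/(1 + 1.2472) = 0.4450
Qz-48: 44.50%, Qz-50: 55.50%.

44.50%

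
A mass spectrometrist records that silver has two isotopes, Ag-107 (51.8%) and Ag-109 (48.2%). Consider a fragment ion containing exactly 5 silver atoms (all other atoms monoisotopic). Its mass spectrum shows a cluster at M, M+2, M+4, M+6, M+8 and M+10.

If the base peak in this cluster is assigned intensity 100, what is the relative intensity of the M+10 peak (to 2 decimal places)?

Binomial terms of (0.518 + 0.482)^5: M 0.0373, M+2 0.1735, M+4 0.3229, M+6 0.3005, M+8 0.1398, M+10 0.0260 → M+4 is the base peak.
P(M+4) = C(5,2) × 0.518^3 × 0.482^2 = 10 × 0.13899183 × 0.232324 = 0.322911 (base)
P(M+10) = C(5,5) × 0.518^0 × 0.482^5 = 1 × 1.0000 × 0.02601568 = 0.026016
Relative intensity = 0.026016 / 0.322911 × 100 = 8.06

8.06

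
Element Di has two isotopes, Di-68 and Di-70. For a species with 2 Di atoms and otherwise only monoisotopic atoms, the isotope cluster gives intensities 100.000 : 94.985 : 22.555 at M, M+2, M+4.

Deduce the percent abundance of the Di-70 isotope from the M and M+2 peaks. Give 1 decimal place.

32.2%

Write p for the Di-68 fraction. I(M+2)/I(M) = [C(2,1)·p^1·(1−p)] / p^2 = 2·(1−p)/p = 94.985/100.000 = 0.9498
(1−p)/p = 0.9498/2 = 0.4749  ⇒  p = 1/(1 + 0.4749) = 0.6780
Di-68: 67.8%, Di-70: 32.2%.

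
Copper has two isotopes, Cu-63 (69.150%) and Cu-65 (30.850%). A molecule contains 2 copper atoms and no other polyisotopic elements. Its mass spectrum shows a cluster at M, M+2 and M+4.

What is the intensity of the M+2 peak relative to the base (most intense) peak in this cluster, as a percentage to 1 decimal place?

89.2%

Binomial terms of (0.69150 + 0.30850)^2: M 0.4782, M+2 0.4267, M+4 0.0952 → M is the base peak.
P(M) = C(2,0) × 0.69150^2 × 0.30850^0 = 1 × 0.47817225 × 1.0000 = 0.478172 (base)
P(M+2) = C(2,1) × 0.69150^1 × 0.30850^1 = 2 × 0.6915 × 0.3085 = 0.426656
Relative intensity = 0.426656 / 0.478172 × 100 = 89.2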